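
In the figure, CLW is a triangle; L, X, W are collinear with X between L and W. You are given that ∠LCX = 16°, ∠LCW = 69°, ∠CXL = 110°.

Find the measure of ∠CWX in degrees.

∠CWX = 57°

1. ∠CLX = 54°  [△CLX]
2. ∠CLW = 54°  [X on ray LW]
3. ∠CWL = 57°  [△CLW]
4. ∠CWX = 57°  [X on ray WL]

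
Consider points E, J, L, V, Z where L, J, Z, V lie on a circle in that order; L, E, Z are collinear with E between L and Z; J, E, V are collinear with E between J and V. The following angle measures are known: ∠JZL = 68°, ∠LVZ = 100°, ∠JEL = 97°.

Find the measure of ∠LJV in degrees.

1. ∠LJZ = 80°  [cyclic LJZV, opposite ∠J+∠V]
2. ∠JLZ = 32°  [△LJZ]
3. ∠LJV = 51°  [△LEJ]

∠LJV = 51°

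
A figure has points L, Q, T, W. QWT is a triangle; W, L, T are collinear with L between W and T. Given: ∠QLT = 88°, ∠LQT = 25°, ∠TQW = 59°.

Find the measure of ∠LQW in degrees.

1. ∠LTQ = 67°  [△QLT]
2. ∠QLW = 92°  [linear pair at L on WT]
3. ∠QTW = 67°  [L on ray TW]
4. ∠QWT = 54°  [△QWT]
5. ∠LWQ = 54°  [L on ray WT]
6. ∠LQW = 34°  [△QWL]

∠LQW = 34°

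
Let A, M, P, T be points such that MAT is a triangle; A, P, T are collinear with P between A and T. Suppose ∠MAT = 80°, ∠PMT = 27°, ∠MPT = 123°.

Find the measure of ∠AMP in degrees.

∠AMP = 43°

1. ∠MAP = 80°  [P on ray AT]
2. ∠APM = 57°  [linear pair at P on AT]
3. ∠AMP = 43°  [△MAP]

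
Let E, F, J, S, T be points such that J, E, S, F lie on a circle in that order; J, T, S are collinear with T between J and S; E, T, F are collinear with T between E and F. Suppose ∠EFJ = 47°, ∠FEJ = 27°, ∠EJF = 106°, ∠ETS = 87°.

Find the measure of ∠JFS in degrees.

1. ∠FSJ = 27°  [same arc JF]
2. ∠FTJ = 87°  [vertical angles at T]
3. ∠FJS = 46°  [△JTF]
4. ∠JFS = 107°  [△JSF]

∠JFS = 107°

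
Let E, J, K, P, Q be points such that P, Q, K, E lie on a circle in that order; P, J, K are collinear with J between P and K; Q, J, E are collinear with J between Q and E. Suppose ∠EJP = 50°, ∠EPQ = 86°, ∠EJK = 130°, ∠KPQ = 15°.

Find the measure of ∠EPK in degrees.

∠EPK = 71°

1. ∠EKQ = 94°  [cyclic PQKE, opposite ∠P+∠K]
2. ∠KEQ = 15°  [same arc QK]
3. ∠EQK = 71°  [△QKE]
4. ∠EPK = 71°  [same arc KE]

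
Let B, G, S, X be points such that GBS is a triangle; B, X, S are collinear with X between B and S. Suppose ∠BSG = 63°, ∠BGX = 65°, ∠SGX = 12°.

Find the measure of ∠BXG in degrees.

∠BXG = 75°

1. ∠GSX = 63°  [X on ray SB]
2. ∠GXS = 105°  [△GXS]
3. ∠BXG = 75°  [linear pair at X on BS]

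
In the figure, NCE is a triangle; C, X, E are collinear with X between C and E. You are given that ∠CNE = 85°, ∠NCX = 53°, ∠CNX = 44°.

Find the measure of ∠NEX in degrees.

1. ∠ECN = 53°  [X on ray CE]
2. ∠CEN = 42°  [△NCE]
3. ∠NEX = 42°  [X on ray EC]

∠NEX = 42°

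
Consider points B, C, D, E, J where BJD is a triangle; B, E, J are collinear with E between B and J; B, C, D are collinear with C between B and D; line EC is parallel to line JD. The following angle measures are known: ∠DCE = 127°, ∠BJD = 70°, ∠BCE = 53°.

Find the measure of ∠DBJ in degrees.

∠DBJ = 57°

1. ∠BEC = 70°  [EC∥JD, corresponding at E]
2. ∠CBE = 57°  [△BEC]
3. ∠DBJ = 57°  [E on BJ, C on BD]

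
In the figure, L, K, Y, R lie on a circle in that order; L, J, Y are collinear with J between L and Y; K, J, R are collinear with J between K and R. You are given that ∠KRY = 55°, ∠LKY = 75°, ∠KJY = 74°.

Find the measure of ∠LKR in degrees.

∠LKR = 19°

1. ∠KLY = 55°  [same arc KY]
2. ∠KJL = 106°  [linear pair at J on LY]
3. ∠LKR = 19°  [△LJK]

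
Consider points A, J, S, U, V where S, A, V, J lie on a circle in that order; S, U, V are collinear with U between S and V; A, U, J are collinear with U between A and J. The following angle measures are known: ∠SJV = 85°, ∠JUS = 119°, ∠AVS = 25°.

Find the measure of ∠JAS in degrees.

∠JAS = 59°

1. ∠SAV = 95°  [cyclic SAVJ, opposite ∠A+∠J]
2. ∠AUV = 119°  [vertical angles at U]
3. ∠ASV = 60°  [△SAV]
4. ∠AUS = 61°  [linear pair at U on SV]
5. ∠JAS = 59°  [△SUA]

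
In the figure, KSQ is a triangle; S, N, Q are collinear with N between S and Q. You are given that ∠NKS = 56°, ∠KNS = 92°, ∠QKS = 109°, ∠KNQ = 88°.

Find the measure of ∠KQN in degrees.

∠KQN = 39°

1. ∠KSN = 32°  [△KSN]
2. ∠KSQ = 32°  [N on ray SQ]
3. ∠KQS = 39°  [△KSQ]
4. ∠KQN = 39°  [N on ray QS]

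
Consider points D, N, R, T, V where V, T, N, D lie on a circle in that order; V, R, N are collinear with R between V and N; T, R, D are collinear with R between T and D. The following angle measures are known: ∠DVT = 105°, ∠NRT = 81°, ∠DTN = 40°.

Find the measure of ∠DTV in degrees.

1. ∠DRV = 81°  [vertical angles at R]
2. ∠DVN = 40°  [same arc ND]
3. ∠TDV = 59°  [△VRD]
4. ∠DTV = 16°  [△VTD]

∠DTV = 16°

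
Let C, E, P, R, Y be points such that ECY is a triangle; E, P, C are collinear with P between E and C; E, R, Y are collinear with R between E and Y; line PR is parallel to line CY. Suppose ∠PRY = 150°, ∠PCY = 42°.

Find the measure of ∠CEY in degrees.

1. ∠ERP = 30°  [linear pair at R on EY]
2. ∠ECY = 42°  [P on ray CE]
3. ∠CYE = 30°  [PR∥CY, corresponding at R]
4. ∠CEY = 108°  [△ECY]

∠CEY = 108°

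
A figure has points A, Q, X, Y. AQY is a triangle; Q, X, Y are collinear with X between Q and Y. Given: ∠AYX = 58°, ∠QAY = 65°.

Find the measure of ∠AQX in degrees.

1. ∠AYQ = 58°  [X on ray YQ]
2. ∠AQY = 57°  [△AQY]
3. ∠AQX = 57°  [X on ray QY]

∠AQX = 57°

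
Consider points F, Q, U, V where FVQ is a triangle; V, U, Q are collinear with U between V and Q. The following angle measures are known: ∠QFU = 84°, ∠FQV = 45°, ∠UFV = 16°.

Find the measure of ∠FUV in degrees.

1. ∠FQU = 45°  [U on ray QV]
2. ∠FUQ = 51°  [△FUQ]
3. ∠FUV = 129°  [linear pair at U on VQ]

∠FUV = 129°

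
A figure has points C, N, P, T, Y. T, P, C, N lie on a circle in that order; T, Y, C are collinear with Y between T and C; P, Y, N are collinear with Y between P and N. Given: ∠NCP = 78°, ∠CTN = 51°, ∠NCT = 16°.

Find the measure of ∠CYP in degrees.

1. ∠NTP = 102°  [cyclic TPCN, opposite ∠T+∠C]
2. ∠CPN = 51°  [same arc CN]
3. ∠NPT = 16°  [same arc TN]
4. ∠PNT = 62°  [△TPN]
5. ∠PCT = 62°  [same arc TP]
6. ∠CYP = 67°  [△PYC]

∠CYP = 67°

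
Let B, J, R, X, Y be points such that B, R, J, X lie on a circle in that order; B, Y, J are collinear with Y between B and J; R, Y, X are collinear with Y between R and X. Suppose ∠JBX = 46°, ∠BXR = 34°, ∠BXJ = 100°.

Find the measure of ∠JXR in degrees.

1. ∠BJX = 34°  [△BJX]
2. ∠BYX = 100°  [△BYX]
3. ∠JYX = 80°  [linear pair at Y on BJ]
4. ∠JXR = 66°  [△JYX]

∠JXR = 66°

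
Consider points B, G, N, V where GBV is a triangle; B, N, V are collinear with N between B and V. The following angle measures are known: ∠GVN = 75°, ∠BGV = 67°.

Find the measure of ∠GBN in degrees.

∠GBN = 38°

1. ∠BVG = 75°  [N on ray VB]
2. ∠GBV = 38°  [△GBV]
3. ∠GBN = 38°  [N on ray BV]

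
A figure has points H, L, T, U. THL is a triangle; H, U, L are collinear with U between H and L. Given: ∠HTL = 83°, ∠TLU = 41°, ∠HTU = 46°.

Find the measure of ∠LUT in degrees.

∠LUT = 102°

1. ∠HLT = 41°  [U on ray LH]
2. ∠LHT = 56°  [△THL]
3. ∠THU = 56°  [U on ray HL]
4. ∠HUT = 78°  [△THU]
5. ∠LUT = 102°  [linear pair at U on HL]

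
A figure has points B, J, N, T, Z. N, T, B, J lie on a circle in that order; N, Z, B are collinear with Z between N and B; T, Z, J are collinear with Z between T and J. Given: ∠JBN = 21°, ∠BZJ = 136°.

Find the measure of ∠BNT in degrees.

1. ∠JTN = 21°  [same arc NJ]
2. ∠NZT = 136°  [vertical angles at Z]
3. ∠BNT = 23°  [△NZT]

∠BNT = 23°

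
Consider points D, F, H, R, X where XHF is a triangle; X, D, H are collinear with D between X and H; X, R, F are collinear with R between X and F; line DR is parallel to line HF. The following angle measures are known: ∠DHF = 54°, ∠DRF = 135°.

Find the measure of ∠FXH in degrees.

∠FXH = 81°

1. ∠FHX = 54°  [D on ray HX]
2. ∠DRX = 45°  [linear pair at R on XF]
3. ∠RDX = 54°  [DR∥HF, corresponding at D]
4. ∠DXR = 81°  [△XDR]
5. ∠FXH = 81°  [D on XH, R on XF]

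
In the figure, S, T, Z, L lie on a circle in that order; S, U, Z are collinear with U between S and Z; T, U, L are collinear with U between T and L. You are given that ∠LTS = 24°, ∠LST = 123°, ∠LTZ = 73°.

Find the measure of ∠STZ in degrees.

∠STZ = 97°

1. ∠LZS = 24°  [same arc SL]
2. ∠LSZ = 73°  [same arc ZL]
3. ∠SLZ = 83°  [△SZL]
4. ∠STZ = 97°  [cyclic STZL, opposite ∠T+∠L]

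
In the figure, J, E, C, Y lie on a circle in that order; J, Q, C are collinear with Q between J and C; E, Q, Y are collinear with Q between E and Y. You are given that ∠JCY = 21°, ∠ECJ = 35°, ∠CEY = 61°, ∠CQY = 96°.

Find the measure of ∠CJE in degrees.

1. ∠JEY = 21°  [same arc JY]
2. ∠EQJ = 96°  [vertical angles at Q]
3. ∠CJE = 63°  [△JQE]

∠CJE = 63°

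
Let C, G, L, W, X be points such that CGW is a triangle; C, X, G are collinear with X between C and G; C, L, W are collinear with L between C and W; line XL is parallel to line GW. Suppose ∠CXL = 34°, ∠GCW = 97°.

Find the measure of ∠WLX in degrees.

∠WLX = 131°

1. ∠CGW = 34°  [XL∥GW, corresponding at X]
2. ∠CWG = 49°  [△CGW]
3. ∠CLX = 49°  [XL∥GW, corresponding at L]
4. ∠WLX = 131°  [linear pair at L on CW]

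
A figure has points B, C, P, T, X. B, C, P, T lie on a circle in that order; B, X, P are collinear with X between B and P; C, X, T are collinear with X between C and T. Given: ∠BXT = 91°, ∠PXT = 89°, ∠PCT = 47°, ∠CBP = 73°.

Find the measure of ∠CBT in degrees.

∠CBT = 120°

1. ∠BXC = 89°  [vertical angles at X]
2. ∠PBT = 47°  [same arc PT]
3. ∠BCT = 18°  [△BXC]
4. ∠BTC = 42°  [△BXT]
5. ∠CBT = 120°  [△BCT]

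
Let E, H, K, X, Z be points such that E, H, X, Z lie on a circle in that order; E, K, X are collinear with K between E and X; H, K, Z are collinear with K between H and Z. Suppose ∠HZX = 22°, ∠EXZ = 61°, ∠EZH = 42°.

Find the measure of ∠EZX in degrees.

∠EZX = 64°

1. ∠HEX = 22°  [same arc HX]
2. ∠EXH = 42°  [same arc EH]
3. ∠EHX = 116°  [△EHX]
4. ∠EZX = 64°  [cyclic EHXZ, opposite ∠H+∠Z]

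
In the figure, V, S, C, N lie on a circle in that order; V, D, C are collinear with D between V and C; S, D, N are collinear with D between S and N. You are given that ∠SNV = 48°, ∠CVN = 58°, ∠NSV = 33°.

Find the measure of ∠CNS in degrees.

∠CNS = 41°

1. ∠NVS = 99°  [△VSN]
2. ∠CSN = 58°  [same arc CN]
3. ∠NCS = 81°  [cyclic VSCN, opposite ∠V+∠C]
4. ∠CNS = 41°  [△SCN]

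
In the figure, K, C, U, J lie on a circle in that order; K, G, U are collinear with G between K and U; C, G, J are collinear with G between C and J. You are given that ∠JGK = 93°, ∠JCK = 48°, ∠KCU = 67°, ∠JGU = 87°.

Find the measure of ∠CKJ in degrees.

1. ∠JUK = 48°  [same arc KJ]
2. ∠KJU = 113°  [cyclic KCUJ, opposite ∠C+∠J]
3. ∠JKU = 19°  [△KUJ]
4. ∠CJK = 68°  [△KGJ]
5. ∠CKJ = 64°  [△KCJ]

∠CKJ = 64°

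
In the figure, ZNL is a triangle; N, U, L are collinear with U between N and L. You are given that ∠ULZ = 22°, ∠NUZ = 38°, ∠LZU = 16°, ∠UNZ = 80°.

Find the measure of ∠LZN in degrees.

1. ∠NLZ = 22°  [U on ray LN]
2. ∠LNZ = 80°  [U on ray NL]
3. ∠LZN = 78°  [△ZNL]

∠LZN = 78°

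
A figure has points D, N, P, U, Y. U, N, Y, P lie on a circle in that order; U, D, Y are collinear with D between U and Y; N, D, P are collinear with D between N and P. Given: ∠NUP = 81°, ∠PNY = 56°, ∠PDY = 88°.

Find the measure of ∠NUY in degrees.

1. ∠NYP = 99°  [cyclic UNYP, opposite ∠U+∠Y]
2. ∠NPY = 25°  [△NYP]
3. ∠NUY = 25°  [same arc NY]

∠NUY = 25°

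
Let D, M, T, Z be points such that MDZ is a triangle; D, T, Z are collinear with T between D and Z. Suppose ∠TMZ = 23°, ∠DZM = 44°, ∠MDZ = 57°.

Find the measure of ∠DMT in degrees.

∠DMT = 56°

1. ∠MZT = 44°  [T on ray ZD]
2. ∠MDT = 57°  [T on ray DZ]
3. ∠MTZ = 113°  [△MTZ]
4. ∠DTM = 67°  [linear pair at T on DZ]
5. ∠DMT = 56°  [△MDT]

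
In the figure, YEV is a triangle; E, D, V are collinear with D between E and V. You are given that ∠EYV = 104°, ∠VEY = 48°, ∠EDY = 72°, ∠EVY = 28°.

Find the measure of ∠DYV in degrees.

∠DYV = 44°

1. ∠VDY = 108°  [linear pair at D on EV]
2. ∠DVY = 28°  [D on ray VE]
3. ∠DYV = 44°  [△YDV]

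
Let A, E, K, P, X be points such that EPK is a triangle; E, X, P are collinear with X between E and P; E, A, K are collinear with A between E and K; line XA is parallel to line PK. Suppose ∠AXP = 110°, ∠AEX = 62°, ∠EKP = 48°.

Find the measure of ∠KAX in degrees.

∠KAX = 132°

1. ∠AXE = 70°  [linear pair at X on EP]
2. ∠EAX = 48°  [△EXA]
3. ∠KAX = 132°  [linear pair at A on EK]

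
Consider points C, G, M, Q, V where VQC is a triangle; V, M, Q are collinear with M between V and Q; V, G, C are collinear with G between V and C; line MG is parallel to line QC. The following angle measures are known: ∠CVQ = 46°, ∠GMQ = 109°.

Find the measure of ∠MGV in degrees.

∠MGV = 63°

1. ∠GVM = 46°  [M on VQ, G on VC]
2. ∠GMV = 71°  [linear pair at M on VQ]
3. ∠MGV = 63°  [△VMG]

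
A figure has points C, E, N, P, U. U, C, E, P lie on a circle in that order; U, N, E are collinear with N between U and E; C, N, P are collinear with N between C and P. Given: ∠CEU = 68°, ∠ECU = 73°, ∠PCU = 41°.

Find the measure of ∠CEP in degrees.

1. ∠CPU = 68°  [same arc UC]
2. ∠CUP = 71°  [△UCP]
3. ∠CEP = 109°  [cyclic UCEP, opposite ∠U+∠E]

∠CEP = 109°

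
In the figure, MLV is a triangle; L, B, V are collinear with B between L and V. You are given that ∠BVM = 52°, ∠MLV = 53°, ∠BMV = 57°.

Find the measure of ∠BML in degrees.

1. ∠MBV = 71°  [△MBV]
2. ∠BLM = 53°  [B on ray LV]
3. ∠LBM = 109°  [linear pair at B on LV]
4. ∠BML = 18°  [△MLB]

∠BML = 18°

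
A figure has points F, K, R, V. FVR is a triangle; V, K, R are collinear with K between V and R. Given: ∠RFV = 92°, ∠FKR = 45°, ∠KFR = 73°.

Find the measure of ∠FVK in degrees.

1. ∠FRK = 62°  [△FKR]
2. ∠FRV = 62°  [K on ray RV]
3. ∠FVR = 26°  [△FVR]
4. ∠FVK = 26°  [K on ray VR]

∠FVK = 26°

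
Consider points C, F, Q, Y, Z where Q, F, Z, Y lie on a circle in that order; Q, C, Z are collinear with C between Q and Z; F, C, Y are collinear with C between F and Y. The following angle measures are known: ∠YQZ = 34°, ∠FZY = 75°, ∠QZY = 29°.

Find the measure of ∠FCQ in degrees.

∠FCQ = 80°

1. ∠YFZ = 34°  [same arc ZY]
2. ∠FYZ = 71°  [△FZY]
3. ∠QFY = 29°  [same arc QY]
4. ∠FQZ = 71°  [same arc FZ]
5. ∠FCQ = 80°  [△QCF]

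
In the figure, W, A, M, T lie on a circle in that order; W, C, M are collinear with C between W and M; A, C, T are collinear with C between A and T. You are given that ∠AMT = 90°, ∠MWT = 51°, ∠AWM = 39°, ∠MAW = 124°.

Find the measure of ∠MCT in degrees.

1. ∠ATM = 39°  [same arc AM]
2. ∠MTW = 56°  [cyclic WAMT, opposite ∠A+∠T]
3. ∠TMW = 73°  [△WMT]
4. ∠MCT = 68°  [△MCT]

∠MCT = 68°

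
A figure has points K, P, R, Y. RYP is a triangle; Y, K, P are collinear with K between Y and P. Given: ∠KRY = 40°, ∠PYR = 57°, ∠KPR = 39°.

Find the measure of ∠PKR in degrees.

∠PKR = 97°

1. ∠KYR = 57°  [K on ray YP]
2. ∠RKY = 83°  [△RYK]
3. ∠PKR = 97°  [linear pair at K on YP]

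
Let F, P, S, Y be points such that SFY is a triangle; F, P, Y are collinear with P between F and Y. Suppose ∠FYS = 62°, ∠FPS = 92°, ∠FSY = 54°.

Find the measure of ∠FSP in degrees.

∠FSP = 24°

1. ∠SFY = 64°  [△SFY]
2. ∠PFS = 64°  [P on ray FY]
3. ∠FSP = 24°  [△SFP]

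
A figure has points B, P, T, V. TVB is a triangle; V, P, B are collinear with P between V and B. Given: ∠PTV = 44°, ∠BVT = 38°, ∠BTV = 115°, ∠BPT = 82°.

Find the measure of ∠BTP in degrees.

∠BTP = 71°

1. ∠TBV = 27°  [△TVB]
2. ∠PBT = 27°  [P on ray BV]
3. ∠BTP = 71°  [△TPB]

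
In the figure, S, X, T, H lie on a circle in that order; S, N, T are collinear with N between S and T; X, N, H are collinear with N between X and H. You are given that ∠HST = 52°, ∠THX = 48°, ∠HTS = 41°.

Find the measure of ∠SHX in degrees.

∠SHX = 39°

1. ∠HXT = 52°  [same arc TH]
2. ∠HTX = 80°  [△XTH]
3. ∠HXS = 41°  [same arc SH]
4. ∠HSX = 100°  [cyclic SXTH, opposite ∠S+∠T]
5. ∠SHX = 39°  [△SXH]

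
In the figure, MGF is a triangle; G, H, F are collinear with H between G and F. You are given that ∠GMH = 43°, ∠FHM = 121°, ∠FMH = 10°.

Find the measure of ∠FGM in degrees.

1. ∠GHM = 59°  [linear pair at H on GF]
2. ∠HGM = 78°  [△MGH]
3. ∠FGM = 78°  [H on ray GF]

∠FGM = 78°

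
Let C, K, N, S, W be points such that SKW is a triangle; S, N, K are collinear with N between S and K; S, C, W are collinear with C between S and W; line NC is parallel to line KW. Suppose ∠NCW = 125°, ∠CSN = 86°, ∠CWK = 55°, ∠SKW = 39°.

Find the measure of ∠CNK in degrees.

∠CNK = 141°

1. ∠NCS = 55°  [linear pair at C on SW]
2. ∠CNS = 39°  [△SNC]
3. ∠CNK = 141°  [linear pair at N on SK]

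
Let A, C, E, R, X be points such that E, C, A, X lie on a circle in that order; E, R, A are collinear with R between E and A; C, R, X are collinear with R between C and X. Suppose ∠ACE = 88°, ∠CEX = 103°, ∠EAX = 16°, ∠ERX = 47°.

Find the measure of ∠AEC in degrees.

1. ∠ECX = 16°  [same arc EX]
2. ∠ARC = 47°  [vertical angles at R]
3. ∠CRE = 133°  [linear pair at R on EA]
4. ∠AEC = 31°  [△ERC]

∠AEC = 31°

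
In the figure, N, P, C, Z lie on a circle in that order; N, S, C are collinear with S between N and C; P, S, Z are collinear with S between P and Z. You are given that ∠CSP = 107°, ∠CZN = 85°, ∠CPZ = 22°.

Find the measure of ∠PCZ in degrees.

∠PCZ = 124°

1. ∠NSZ = 107°  [vertical angles at S]
2. ∠CNZ = 22°  [same arc CZ]
3. ∠CSZ = 73°  [linear pair at S on NC]
4. ∠NCZ = 73°  [△NCZ]
5. ∠CZP = 34°  [△CSZ]
6. ∠PCZ = 124°  [△PCZ]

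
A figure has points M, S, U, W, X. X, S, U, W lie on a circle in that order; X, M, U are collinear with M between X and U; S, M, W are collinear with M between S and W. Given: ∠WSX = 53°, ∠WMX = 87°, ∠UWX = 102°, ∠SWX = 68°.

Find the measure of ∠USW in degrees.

∠USW = 25°

1. ∠SMU = 87°  [vertical angles at M]
2. ∠SUX = 68°  [same arc XS]
3. ∠USW = 25°  [△SMU]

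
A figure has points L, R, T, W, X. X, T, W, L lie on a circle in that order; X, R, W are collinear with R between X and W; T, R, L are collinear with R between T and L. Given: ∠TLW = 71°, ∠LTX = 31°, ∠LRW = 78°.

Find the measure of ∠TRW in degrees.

∠TRW = 102°

1. ∠TXW = 71°  [same arc TW]
2. ∠TRX = 78°  [△XRT]
3. ∠TRW = 102°  [linear pair at R on XW]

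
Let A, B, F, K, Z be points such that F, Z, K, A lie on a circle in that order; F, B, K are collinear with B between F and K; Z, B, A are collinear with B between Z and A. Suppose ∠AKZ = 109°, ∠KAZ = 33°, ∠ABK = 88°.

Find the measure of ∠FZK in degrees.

1. ∠AZK = 38°  [△ZKA]
2. ∠AKF = 59°  [△KBA]
3. ∠AFK = 38°  [same arc KA]
4. ∠FAK = 83°  [△FKA]
5. ∠FZK = 97°  [cyclic FZKA, opposite ∠Z+∠A]

∠FZK = 97°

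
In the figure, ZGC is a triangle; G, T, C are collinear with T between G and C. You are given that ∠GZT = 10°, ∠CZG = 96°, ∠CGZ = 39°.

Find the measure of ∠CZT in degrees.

∠CZT = 86°

1. ∠GCZ = 45°  [△ZGC]
2. ∠TGZ = 39°  [T on ray GC]
3. ∠TCZ = 45°  [T on ray CG]
4. ∠GTZ = 131°  [△ZGT]
5. ∠CTZ = 49°  [linear pair at T on GC]
6. ∠CZT = 86°  [△ZTC]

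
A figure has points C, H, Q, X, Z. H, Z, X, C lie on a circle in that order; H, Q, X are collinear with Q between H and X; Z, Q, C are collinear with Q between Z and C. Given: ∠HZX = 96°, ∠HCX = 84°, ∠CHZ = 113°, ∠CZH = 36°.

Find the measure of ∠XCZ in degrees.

1. ∠HCZ = 31°  [△HZC]
2. ∠HXZ = 31°  [same arc HZ]
3. ∠XHZ = 53°  [△HZX]
4. ∠XCZ = 53°  [same arc ZX]

∠XCZ = 53°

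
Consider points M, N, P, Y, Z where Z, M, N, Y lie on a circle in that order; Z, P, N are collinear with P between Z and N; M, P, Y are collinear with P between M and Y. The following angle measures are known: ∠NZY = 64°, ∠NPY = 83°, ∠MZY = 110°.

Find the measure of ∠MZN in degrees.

1. ∠NMY = 64°  [same arc NY]
2. ∠MNY = 70°  [cyclic ZMNY, opposite ∠Z+∠N]
3. ∠MYN = 46°  [△MNY]
4. ∠MZN = 46°  [same arc MN]

∠MZN = 46°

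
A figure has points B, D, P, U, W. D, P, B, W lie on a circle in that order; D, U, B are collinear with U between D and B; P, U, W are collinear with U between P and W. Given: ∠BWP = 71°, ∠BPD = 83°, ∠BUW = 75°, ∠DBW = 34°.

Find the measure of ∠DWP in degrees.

1. ∠BDP = 71°  [same arc PB]
2. ∠DBP = 26°  [△DPB]
3. ∠DWP = 26°  [same arc DP]

∠DWP = 26°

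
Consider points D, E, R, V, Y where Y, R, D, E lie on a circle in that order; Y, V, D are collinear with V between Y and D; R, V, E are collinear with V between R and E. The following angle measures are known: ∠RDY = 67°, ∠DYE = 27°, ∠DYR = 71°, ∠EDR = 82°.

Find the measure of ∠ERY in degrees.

∠ERY = 15°

1. ∠REY = 67°  [same arc YR]
2. ∠EYR = 98°  [cyclic YRDE, opposite ∠Y+∠D]
3. ∠ERY = 15°  [△YRE]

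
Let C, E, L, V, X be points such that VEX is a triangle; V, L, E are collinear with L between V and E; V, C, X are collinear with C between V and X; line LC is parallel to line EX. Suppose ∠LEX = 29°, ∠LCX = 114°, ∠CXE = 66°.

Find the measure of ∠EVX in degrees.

1. ∠VEX = 29°  [L on ray EV]
2. ∠EXV = 66°  [C on ray XV]
3. ∠EVX = 85°  [△VEX]

∠EVX = 85°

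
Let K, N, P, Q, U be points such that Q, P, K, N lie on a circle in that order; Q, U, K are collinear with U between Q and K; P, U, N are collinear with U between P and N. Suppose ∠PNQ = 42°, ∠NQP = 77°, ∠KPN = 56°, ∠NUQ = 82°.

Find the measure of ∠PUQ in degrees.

∠PUQ = 98°

1. ∠PKQ = 42°  [same arc QP]
2. ∠KUP = 82°  [△PUK]
3. ∠PUQ = 98°  [linear pair at U on QK]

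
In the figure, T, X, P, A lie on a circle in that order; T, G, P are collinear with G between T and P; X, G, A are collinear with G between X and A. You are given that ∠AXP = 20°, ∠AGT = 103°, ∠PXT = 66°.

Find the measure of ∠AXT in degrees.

∠AXT = 46°

1. ∠ATP = 20°  [same arc PA]
2. ∠PAT = 114°  [cyclic TXPA, opposite ∠X+∠A]
3. ∠APT = 46°  [△TPA]
4. ∠AXT = 46°  [same arc TA]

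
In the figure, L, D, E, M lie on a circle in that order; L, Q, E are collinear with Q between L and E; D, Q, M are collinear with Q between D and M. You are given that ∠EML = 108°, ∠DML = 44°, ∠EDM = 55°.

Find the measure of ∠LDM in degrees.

∠LDM = 17°

1. ∠EDL = 72°  [cyclic LDEM, opposite ∠D+∠M]
2. ∠DEL = 44°  [same arc LD]
3. ∠DQE = 81°  [△DQE]
4. ∠DLE = 64°  [△LDE]
5. ∠DQL = 99°  [linear pair at Q on LE]
6. ∠LDM = 17°  [△LQD]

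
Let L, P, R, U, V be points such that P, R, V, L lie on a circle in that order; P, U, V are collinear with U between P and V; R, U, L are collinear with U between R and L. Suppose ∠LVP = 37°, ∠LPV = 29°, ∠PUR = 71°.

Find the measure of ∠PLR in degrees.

1. ∠LRV = 29°  [same arc VL]
2. ∠RUV = 109°  [linear pair at U on PV]
3. ∠PVR = 42°  [△RUV]
4. ∠PLR = 42°  [same arc PR]

∠PLR = 42°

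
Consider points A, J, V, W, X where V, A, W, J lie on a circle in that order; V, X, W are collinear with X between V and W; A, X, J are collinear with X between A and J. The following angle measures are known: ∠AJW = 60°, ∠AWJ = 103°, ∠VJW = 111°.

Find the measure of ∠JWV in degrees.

∠JWV = 52°

1. ∠JAW = 17°  [△AWJ]
2. ∠JVW = 17°  [same arc WJ]
3. ∠JWV = 52°  [△VWJ]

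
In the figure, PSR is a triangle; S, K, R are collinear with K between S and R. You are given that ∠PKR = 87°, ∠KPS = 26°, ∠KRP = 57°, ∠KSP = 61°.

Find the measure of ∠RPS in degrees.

1. ∠PRS = 57°  [K on ray RS]
2. ∠PSR = 61°  [K on ray SR]
3. ∠RPS = 62°  [△PSR]

∠RPS = 62°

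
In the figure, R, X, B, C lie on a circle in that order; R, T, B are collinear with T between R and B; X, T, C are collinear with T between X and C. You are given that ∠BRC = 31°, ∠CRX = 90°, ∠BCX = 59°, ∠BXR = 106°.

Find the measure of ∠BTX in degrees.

1. ∠BXC = 31°  [same arc BC]
2. ∠BRX = 59°  [same arc XB]
3. ∠RBX = 15°  [△RXB]
4. ∠BTX = 134°  [△XTB]

∠BTX = 134°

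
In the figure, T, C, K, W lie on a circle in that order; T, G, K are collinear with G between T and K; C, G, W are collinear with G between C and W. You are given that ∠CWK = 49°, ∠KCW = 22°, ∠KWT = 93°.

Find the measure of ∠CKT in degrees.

∠CKT = 44°

1. ∠CTK = 49°  [same arc CK]
2. ∠KCT = 87°  [cyclic TCKW, opposite ∠C+∠W]
3. ∠CKT = 44°  [△TCK]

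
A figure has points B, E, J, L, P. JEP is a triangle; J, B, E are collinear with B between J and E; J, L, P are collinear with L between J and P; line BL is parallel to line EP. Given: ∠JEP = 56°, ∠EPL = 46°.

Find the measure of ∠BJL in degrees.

1. ∠EPJ = 46°  [L on ray PJ]
2. ∠EJP = 78°  [△JEP]
3. ∠BJL = 78°  [B on JE, L on JP]

∠BJL = 78°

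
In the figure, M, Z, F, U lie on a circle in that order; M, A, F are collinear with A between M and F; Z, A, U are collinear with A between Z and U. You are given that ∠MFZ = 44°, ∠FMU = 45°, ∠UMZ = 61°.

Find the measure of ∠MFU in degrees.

∠MFU = 75°

1. ∠MUZ = 44°  [same arc MZ]
2. ∠MZU = 75°  [△MZU]
3. ∠MFU = 75°  [same arc MU]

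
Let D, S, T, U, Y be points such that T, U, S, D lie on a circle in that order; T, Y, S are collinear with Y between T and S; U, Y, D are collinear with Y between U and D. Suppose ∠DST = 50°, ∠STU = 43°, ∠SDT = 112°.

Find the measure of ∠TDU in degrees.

∠TDU = 69°

1. ∠SUT = 68°  [cyclic TUSD, opposite ∠U+∠D]
2. ∠TSU = 69°  [△TUS]
3. ∠TDU = 69°  [same arc TU]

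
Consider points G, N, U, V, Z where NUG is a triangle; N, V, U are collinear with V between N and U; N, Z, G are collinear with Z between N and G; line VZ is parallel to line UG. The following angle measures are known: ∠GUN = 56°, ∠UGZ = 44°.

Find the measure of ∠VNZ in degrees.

∠VNZ = 80°

1. ∠NGU = 44°  [Z on ray GN]
2. ∠GNU = 80°  [△NUG]
3. ∠VNZ = 80°  [V on NU, Z on NG]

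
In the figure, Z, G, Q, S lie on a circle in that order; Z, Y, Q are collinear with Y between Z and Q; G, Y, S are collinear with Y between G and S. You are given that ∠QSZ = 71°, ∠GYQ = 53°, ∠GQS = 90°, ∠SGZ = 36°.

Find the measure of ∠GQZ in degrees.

1. ∠QGZ = 109°  [cyclic ZGQS, opposite ∠G+∠S]
2. ∠GYZ = 127°  [linear pair at Y on ZQ]
3. ∠GZQ = 17°  [△ZYG]
4. ∠GQZ = 54°  [△ZGQ]

∠GQZ = 54°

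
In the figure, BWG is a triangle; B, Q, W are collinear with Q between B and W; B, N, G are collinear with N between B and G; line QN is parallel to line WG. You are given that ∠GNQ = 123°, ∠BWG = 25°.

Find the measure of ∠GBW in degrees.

∠GBW = 98°

1. ∠BNQ = 57°  [linear pair at N on BG]
2. ∠BQN = 25°  [QN∥WG, corresponding at Q]
3. ∠NBQ = 98°  [△BQN]
4. ∠GBW = 98°  [Q on BW, N on BG]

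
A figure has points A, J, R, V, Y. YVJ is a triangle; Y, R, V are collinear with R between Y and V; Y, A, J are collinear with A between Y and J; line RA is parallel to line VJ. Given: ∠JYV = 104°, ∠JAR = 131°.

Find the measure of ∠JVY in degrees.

∠JVY = 27°

1. ∠AYR = 104°  [R on YV, A on YJ]
2. ∠RAY = 49°  [linear pair at A on YJ]
3. ∠ARY = 27°  [△YRA]
4. ∠JVY = 27°  [RA∥VJ, corresponding at R]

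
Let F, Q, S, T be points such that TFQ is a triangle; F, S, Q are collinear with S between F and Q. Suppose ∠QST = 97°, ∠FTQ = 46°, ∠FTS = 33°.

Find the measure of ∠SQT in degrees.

∠SQT = 70°

1. ∠FST = 83°  [linear pair at S on FQ]
2. ∠SFT = 64°  [△TFS]
3. ∠QFT = 64°  [S on ray FQ]
4. ∠FQT = 70°  [△TFQ]
5. ∠SQT = 70°  [S on ray QF]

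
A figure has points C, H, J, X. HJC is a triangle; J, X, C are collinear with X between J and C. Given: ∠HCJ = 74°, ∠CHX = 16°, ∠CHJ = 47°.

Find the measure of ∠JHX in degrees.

1. ∠CJH = 59°  [△HJC]
2. ∠HCX = 74°  [X on ray CJ]
3. ∠CXH = 90°  [△HXC]
4. ∠HJX = 59°  [X on ray JC]
5. ∠HXJ = 90°  [linear pair at X on JC]
6. ∠JHX = 31°  [△HJX]

∠JHX = 31°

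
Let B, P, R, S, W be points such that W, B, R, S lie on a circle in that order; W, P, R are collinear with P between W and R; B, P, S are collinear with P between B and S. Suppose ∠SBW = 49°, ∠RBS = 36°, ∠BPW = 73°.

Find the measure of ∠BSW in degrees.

1. ∠RWS = 36°  [same arc RS]
2. ∠RPS = 73°  [vertical angles at P]
3. ∠SPW = 107°  [linear pair at P on WR]
4. ∠BSW = 37°  [△WPS]

∠BSW = 37°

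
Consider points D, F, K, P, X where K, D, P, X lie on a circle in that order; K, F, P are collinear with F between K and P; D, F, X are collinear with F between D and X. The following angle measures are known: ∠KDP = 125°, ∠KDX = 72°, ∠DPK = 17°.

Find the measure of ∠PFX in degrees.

1. ∠DKP = 38°  [△KDP]
2. ∠KPX = 72°  [same arc KX]
3. ∠DXP = 38°  [same arc DP]
4. ∠PFX = 70°  [△PFX]

∠PFX = 70°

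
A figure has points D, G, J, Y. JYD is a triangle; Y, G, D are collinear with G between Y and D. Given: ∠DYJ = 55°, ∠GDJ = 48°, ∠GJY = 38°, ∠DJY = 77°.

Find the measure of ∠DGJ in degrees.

1. ∠GYJ = 55°  [G on ray YD]
2. ∠JGY = 87°  [△JYG]
3. ∠DGJ = 93°  [linear pair at G on YD]

∠DGJ = 93°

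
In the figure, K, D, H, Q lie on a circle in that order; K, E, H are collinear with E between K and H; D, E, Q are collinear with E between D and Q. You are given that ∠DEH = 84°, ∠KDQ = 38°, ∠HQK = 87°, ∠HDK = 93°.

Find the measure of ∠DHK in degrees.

1. ∠DEK = 96°  [linear pair at E on KH]
2. ∠DKH = 46°  [△KED]
3. ∠DHK = 41°  [△KDH]

∠DHK = 41°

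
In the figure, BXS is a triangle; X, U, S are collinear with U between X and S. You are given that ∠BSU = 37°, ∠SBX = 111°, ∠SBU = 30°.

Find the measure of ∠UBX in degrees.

∠UBX = 81°

1. ∠BUS = 113°  [△BUS]
2. ∠BSX = 37°  [U on ray SX]
3. ∠BXS = 32°  [△BXS]
4. ∠BUX = 67°  [linear pair at U on XS]
5. ∠BXU = 32°  [U on ray XS]
6. ∠UBX = 81°  [△BXU]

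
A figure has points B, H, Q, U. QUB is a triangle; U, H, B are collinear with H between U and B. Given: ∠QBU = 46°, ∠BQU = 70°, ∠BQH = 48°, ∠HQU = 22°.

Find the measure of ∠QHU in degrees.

∠QHU = 94°

1. ∠HBQ = 46°  [H on ray BU]
2. ∠BHQ = 86°  [△QHB]
3. ∠QHU = 94°  [linear pair at H on UB]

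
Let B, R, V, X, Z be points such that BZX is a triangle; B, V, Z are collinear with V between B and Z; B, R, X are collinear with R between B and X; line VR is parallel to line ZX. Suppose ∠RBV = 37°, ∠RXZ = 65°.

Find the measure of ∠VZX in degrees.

1. ∠XBZ = 37°  [V on BZ, R on BX]
2. ∠BXZ = 65°  [R on ray XB]
3. ∠BZX = 78°  [△BZX]
4. ∠VZX = 78°  [V on ray ZB]

∠VZX = 78°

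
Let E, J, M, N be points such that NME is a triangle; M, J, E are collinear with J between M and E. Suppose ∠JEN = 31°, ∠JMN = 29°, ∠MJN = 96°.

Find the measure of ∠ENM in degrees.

1. ∠MEN = 31°  [J on ray EM]
2. ∠EMN = 29°  [J on ray ME]
3. ∠ENM = 120°  [△NME]

∠ENM = 120°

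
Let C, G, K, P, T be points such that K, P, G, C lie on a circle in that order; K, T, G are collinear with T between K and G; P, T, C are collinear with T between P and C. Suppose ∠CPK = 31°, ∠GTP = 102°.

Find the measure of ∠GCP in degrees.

1. ∠CGK = 31°  [same arc KC]
2. ∠CTK = 102°  [vertical angles at T]
3. ∠CTG = 78°  [linear pair at T on KG]
4. ∠GCP = 71°  [△GTC]

∠GCP = 71°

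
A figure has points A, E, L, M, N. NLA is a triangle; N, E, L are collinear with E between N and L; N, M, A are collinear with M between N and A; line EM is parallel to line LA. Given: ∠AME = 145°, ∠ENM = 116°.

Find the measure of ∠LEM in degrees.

∠LEM = 151°

1. ∠EMN = 35°  [linear pair at M on NA]
2. ∠MEN = 29°  [△NEM]
3. ∠LEM = 151°  [linear pair at E on NL]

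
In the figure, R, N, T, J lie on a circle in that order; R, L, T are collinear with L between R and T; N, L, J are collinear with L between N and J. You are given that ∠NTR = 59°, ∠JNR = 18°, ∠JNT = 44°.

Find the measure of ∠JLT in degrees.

1. ∠NJR = 59°  [same arc RN]
2. ∠JRT = 44°  [same arc TJ]
3. ∠JLR = 77°  [△RLJ]
4. ∠JLT = 103°  [linear pair at L on RT]

∠JLT = 103°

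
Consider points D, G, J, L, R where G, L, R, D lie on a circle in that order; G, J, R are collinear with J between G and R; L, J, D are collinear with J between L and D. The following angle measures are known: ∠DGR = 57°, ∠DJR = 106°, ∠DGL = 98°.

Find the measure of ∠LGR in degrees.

1. ∠DLR = 57°  [same arc RD]
2. ∠DRL = 82°  [cyclic GLRD, opposite ∠G+∠R]
3. ∠LDR = 41°  [△LRD]
4. ∠LGR = 41°  [same arc LR]

∠LGR = 41°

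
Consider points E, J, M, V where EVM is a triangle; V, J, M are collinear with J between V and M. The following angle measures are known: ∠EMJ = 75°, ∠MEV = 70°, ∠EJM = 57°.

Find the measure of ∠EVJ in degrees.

∠EVJ = 35°

1. ∠EMV = 75°  [J on ray MV]
2. ∠EVM = 35°  [△EVM]
3. ∠EVJ = 35°  [J on ray VM]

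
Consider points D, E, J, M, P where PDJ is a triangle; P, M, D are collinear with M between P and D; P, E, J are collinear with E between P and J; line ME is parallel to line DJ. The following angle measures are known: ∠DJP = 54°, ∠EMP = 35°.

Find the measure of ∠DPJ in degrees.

∠DPJ = 91°

1. ∠MEP = 54°  [ME∥DJ, corresponding at E]
2. ∠EPM = 91°  [△PME]
3. ∠DPJ = 91°  [M on PD, E on PJ]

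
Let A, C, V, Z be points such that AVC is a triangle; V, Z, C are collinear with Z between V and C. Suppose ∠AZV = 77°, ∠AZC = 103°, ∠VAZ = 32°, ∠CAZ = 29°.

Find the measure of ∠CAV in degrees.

∠CAV = 61°

1. ∠AVZ = 71°  [△AVZ]
2. ∠ACZ = 48°  [△AZC]
3. ∠AVC = 71°  [Z on ray VC]
4. ∠ACV = 48°  [Z on ray CV]
5. ∠CAV = 61°  [△AVC]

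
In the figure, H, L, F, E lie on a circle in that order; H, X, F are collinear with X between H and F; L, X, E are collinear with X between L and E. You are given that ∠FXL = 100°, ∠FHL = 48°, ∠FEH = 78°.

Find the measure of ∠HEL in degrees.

∠HEL = 30°

1. ∠FLH = 102°  [cyclic HLFE, opposite ∠L+∠E]
2. ∠HFL = 30°  [△HLF]
3. ∠HEL = 30°  [same arc HL]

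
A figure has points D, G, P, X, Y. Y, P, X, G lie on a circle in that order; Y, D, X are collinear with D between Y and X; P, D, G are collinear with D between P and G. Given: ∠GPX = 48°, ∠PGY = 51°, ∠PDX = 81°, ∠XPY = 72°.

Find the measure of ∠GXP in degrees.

1. ∠PXY = 51°  [△PDX]
2. ∠PYX = 57°  [△YPX]
3. ∠PGX = 57°  [same arc PX]
4. ∠GXP = 75°  [△PXG]

∠GXP = 75°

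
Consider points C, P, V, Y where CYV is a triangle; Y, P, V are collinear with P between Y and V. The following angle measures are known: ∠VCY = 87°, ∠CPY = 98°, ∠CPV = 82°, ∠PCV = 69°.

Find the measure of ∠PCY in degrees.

∠PCY = 18°

1. ∠CVP = 29°  [△CPV]
2. ∠CVY = 29°  [P on ray VY]
3. ∠CYV = 64°  [△CYV]
4. ∠CYP = 64°  [P on ray YV]
5. ∠PCY = 18°  [△CYP]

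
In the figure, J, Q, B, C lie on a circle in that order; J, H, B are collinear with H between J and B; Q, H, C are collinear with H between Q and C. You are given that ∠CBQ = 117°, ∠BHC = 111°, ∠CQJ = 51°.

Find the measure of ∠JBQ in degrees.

1. ∠CJQ = 63°  [cyclic JQBC, opposite ∠J+∠B]
2. ∠JCQ = 66°  [△JQC]
3. ∠JBQ = 66°  [same arc JQ]

∠JBQ = 66°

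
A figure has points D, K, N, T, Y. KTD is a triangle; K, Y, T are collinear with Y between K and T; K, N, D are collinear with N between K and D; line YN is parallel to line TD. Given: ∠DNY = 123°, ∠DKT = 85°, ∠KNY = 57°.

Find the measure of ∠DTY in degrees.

1. ∠NKY = 85°  [Y on KT, N on KD]
2. ∠KYN = 38°  [△KYN]
3. ∠NYT = 142°  [linear pair at Y on KT]
4. ∠DTY = 38°  [YN∥TD, co-interior at T–Y]

∠DTY = 38°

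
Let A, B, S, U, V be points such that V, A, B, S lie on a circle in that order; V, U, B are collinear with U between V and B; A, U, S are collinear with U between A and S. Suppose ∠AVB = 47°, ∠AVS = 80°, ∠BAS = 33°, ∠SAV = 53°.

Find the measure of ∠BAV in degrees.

1. ∠ASV = 47°  [△VAS]
2. ∠ABV = 47°  [same arc VA]
3. ∠BAV = 86°  [△VAB]

∠BAV = 86°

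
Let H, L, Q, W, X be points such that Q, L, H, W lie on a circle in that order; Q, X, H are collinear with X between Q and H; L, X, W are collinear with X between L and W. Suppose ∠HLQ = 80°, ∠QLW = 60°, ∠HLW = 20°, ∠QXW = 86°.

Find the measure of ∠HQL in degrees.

1. ∠QHW = 60°  [same arc QW]
2. ∠HXW = 94°  [linear pair at X on QH]
3. ∠HWL = 26°  [△HXW]
4. ∠HQL = 26°  [same arc LH]

∠HQL = 26°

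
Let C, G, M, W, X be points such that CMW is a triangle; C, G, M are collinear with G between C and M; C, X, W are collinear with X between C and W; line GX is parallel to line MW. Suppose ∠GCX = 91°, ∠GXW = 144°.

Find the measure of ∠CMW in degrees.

∠CMW = 53°

1. ∠CXG = 36°  [linear pair at X on CW]
2. ∠CGX = 53°  [△CGX]
3. ∠CMW = 53°  [GX∥MW, corresponding at G]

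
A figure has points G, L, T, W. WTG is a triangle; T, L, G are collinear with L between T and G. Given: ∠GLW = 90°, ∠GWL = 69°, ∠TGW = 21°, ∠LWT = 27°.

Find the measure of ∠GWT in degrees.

∠GWT = 96°

1. ∠TLW = 90°  [linear pair at L on TG]
2. ∠LTW = 63°  [△WTL]
3. ∠GTW = 63°  [L on ray TG]
4. ∠GWT = 96°  [△WTG]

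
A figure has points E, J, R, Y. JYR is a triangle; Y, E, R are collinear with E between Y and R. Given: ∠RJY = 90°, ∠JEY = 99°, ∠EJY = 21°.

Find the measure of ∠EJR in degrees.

∠EJR = 69°

1. ∠EYJ = 60°  [△JYE]
2. ∠JER = 81°  [linear pair at E on YR]
3. ∠JYR = 60°  [E on ray YR]
4. ∠JRY = 30°  [△JYR]
5. ∠ERJ = 30°  [E on ray RY]
6. ∠EJR = 69°  [△JER]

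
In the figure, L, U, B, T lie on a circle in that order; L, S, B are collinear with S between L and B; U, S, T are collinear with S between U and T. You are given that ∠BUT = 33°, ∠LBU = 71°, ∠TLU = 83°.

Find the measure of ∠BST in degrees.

∠BST = 104°

1. ∠BLT = 33°  [same arc BT]
2. ∠LTU = 71°  [same arc LU]
3. ∠LST = 76°  [△LST]
4. ∠BST = 104°  [linear pair at S on LB]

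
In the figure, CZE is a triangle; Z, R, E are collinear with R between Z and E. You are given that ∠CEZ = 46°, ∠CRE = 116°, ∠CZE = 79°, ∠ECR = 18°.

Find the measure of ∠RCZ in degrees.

∠RCZ = 37°

1. ∠CRZ = 64°  [linear pair at R on ZE]
2. ∠CZR = 79°  [R on ray ZE]
3. ∠RCZ = 37°  [△CZR]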